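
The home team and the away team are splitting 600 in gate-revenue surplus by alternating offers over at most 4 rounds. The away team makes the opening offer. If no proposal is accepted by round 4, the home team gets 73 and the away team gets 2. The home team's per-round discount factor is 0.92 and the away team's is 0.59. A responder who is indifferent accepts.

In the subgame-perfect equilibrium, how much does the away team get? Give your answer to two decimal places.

75.05

Round 4 (the home team proposes): the away team gets 2 if talks fail, so the home team offers 2 and keeps 598.
Round 3 (the away team proposes): the home team can get 598 next round, worth 0.92 × 598 = 550.16 now. The away team offers 550.16 and keeps 600 − 550.16 = 49.84.
Round 2 (the home team proposes): the away team can get 49.84 next round, worth 0.59 × 49.84 = 29.4056 now; the home team offers that and keeps 570.5944.
Round 1 (the away team proposes): the home team can get 570.5944 next round, worth 0.92 × 570.5944 = 524.946848 now, so the away team offers 524.946848, keeping 75.053152.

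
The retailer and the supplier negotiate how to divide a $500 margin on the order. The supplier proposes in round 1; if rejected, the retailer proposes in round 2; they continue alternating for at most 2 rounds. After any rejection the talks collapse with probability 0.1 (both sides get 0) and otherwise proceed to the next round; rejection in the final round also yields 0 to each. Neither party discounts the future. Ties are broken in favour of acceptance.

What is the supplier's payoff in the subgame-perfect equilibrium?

By backward induction:
Round 2 (the retailer proposes): rejection yields 0 for the supplier; the retailer offers 0 and keeps 500.
Round 1 (the supplier proposes): rejecting gives the retailer an expected 0.9 × 500 = 450. The supplier offers 450 and keeps 500 − 450 = 50.

50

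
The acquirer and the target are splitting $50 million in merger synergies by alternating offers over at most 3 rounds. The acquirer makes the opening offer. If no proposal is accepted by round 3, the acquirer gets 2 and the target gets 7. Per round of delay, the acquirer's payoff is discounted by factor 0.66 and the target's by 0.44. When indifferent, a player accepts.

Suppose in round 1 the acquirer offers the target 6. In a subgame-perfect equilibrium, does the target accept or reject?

Reject

Round 3 (the acquirer proposes): the target gets 7 if talks fail, so the acquirer offers 7 and keeps 43.
Round 2 (the target proposes): the acquirer can get 43 next round, worth 0.66 × 43 = 28.38 now, so the target offers 28.38, keeping 21.62.
So by rejecting in round 1, the target gets 21.62 next round, worth 0.44 × 21.62 = 9.5128 now.
Offer 6 < 9.5128, so the target rejects.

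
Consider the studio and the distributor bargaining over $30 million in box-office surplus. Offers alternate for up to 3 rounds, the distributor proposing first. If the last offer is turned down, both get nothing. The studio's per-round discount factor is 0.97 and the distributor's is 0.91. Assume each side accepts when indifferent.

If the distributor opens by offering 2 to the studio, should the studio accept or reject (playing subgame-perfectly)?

Reject

Round 3 (the distributor proposes): the studio will accept anything ≥ 0, so the distributor offers 0 and keeps 30.
Round 2 (the studio proposes): the distributor can get 30 next round, worth 0.91 × 30 = 27.3 now. The studio offers 27.3 and keeps 30 − 27.3 = 2.7.
So by rejecting in round 1, the studio gets 2.7 next round, worth 0.97 × 2.7 = 2.619 now.
Offer 2 < 2.619, so the studio rejects.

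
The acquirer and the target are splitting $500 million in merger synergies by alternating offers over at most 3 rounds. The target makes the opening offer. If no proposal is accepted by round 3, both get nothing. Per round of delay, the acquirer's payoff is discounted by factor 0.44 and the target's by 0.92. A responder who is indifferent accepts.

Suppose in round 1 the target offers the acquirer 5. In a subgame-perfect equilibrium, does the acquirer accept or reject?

Reject

Round 3 (the target proposes): the acquirer will accept anything ≥ 0, so the target offers 0 and keeps 500.
Round 2 (the acquirer proposes): the target can get 500 next round, worth 0.92 × 500 = 460 now. The acquirer offers 460 and keeps 500 − 460 = 40.
So by rejecting in round 1, the acquirer gets 40 next round, worth 0.44 × 40 = 17.6 now.
Offer 5 < 17.6, so the acquirer rejects.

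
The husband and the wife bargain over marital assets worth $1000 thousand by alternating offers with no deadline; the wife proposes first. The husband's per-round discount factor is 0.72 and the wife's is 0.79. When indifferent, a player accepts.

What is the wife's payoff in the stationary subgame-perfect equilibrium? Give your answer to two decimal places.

When the wife proposes, the husband accepts any offer worth at least 0.72 times what the husband would get by proposing next round; and vice versa.
This gives x = 1000 − 0.72y and y = 1000 − 0.79x, where x and y are each side's share when it proposes.
Hence (1 − 0.72·0.79)x = 1000(1 − 0.72), i.e. 0.4312·x = 280.
x ≈ 649.3506; the husband's share is 1000 − x ≈ 350.6494.

649.35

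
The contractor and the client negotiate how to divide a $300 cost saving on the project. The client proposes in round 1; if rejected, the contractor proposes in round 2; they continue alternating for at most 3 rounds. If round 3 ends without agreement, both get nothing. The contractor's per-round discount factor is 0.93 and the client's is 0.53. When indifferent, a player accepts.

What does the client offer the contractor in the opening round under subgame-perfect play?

Round 3 (the client proposes): rejection yields 0 for the contractor; the client offers 0 and keeps 300.
Round 2 (the contractor proposes): the client can get 300 next round, worth 0.53 × 300 = 159 now, so the contractor offers 159, keeping 141.
Round 1 (the client proposes): the contractor can get 141 next round, worth 0.93 × 141 = 131.13 now; the client offers that and keeps 168.87.

131.13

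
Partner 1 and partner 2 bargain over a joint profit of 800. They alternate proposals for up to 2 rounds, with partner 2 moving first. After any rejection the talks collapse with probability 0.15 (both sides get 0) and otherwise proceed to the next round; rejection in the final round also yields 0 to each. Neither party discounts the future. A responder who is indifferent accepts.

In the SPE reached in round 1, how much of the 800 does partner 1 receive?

680

By backward induction:
Round 2 (partner 1 proposes): rejection yields 0 for partner 2; partner 1 offers 0 and keeps 800.
Round 1 (partner 2 proposes): rejecting gives partner 1 an expected 0.85 × 800 = 680, so partner 2 offers 680, keeping 120.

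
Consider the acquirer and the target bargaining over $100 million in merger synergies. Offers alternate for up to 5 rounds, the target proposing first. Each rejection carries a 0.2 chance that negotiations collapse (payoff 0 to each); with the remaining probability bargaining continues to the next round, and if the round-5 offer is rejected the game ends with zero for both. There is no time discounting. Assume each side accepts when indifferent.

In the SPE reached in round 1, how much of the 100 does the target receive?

By backward induction:
Round 5 (the target proposes): rejection yields 0 for the acquirer; the target offers 0 and keeps 100.
Round 4 (the acquirer proposes): rejecting gives the target an expected 0.8 × 100 = 80; the acquirer offers that and keeps 20.
Round 3 (the target proposes): rejecting gives the acquirer an expected 0.8 × 20 = 16; the target offers that and keeps 84.
Round 2 (the acquirer proposes): rejecting gives the target an expected 0.8 × 84 = 67.2, so the acquirer offers 67.2, keeping 32.8.
Round 1 (the target proposes): rejecting gives the acquirer an expected 0.8 × 32.8 = 26.24. The target offers 26.24 and keeps 100 − 26.24 = 73.76.

73.76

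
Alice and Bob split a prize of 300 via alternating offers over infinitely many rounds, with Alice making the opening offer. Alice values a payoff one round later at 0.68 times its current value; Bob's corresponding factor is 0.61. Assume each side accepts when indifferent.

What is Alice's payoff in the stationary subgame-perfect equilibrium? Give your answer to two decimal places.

199.93

In a stationary SPE each proposer offers the other exactly their discounted continuation value.
If Alice keeps x when proposing and Bob keeps y when proposing, then x = 300 − 0.61y and y = 300 − 0.68x.
Solving: x = 300(1 − 0.61) / (1 − 0.68·0.61) = 117 / 0.5852 ≈ 199.9316.
Bob gets 300 − 199.9316 ≈ 100.0684.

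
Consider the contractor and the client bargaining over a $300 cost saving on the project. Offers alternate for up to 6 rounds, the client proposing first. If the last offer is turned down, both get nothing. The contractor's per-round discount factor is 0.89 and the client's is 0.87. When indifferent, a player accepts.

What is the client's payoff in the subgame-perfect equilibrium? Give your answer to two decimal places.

78.34

By backward induction:
Round 6 (the contractor proposes): rejection yields 0 for the client; the contractor offers 0 and keeps 300.
Round 5 (the client proposes): the contractor can get 300 next round, worth 0.89 × 300 = 267 now. The client offers 267 and keeps 300 − 267 = 33.
Round 4 (the contractor proposes): the client can get 33 next round, worth 0.87 × 33 = 28.71 now. The contractor offers 28.71 and keeps 300 − 28.71 = 271.29.
Round 3 (the client proposes): the contractor can get 271.29 next round, worth 0.89 × 271.29 = 241.4481 now, so the client offers 241.4481, keeping 58.5519.
Round 2 (the contractor proposes): the client can get 58.5519 next round, worth 0.87 × 58.5519 = 50.940153 now; the contractor offers that and keeps 249.059847.
Round 1 (the client proposes): the contractor can get 249.059847 next round, worth 0.89 × 249.059847 = 221.66326383 now. The client offers 221.66326383 and keeps 300 − 221.66326383 = 78.33673617.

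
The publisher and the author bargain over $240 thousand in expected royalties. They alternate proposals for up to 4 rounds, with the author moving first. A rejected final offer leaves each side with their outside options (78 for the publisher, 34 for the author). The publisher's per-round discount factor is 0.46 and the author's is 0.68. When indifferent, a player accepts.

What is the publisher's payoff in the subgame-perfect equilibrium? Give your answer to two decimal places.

64.97

Round 4 (the publisher proposes): the author gets 34 if talks fail, so the publisher offers 34 and keeps 206.
Round 3 (the author proposes): the publisher can get 206 next round, worth 0.46 × 206 = 94.76 now. The author offers 94.76 and keeps 240 − 94.76 = 145.24.
Round 2 (the publisher proposes): the author can get 145.24 next round, worth 0.68 × 145.24 = 98.7632 now. The publisher offers 98.7632 and keeps 240 − 98.7632 = 141.2368.
Round 1 (the author proposes): the publisher can get 141.2368 next round, worth 0.46 × 141.2368 = 64.968928 now. The author offers 64.968928 and keeps 240 − 64.968928 = 175.031072.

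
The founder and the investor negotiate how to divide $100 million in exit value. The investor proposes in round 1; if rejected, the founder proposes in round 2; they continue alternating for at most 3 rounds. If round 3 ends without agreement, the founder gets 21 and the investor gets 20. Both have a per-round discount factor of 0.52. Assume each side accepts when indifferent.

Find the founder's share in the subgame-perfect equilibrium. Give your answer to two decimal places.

30.64

Round 3 (the investor proposes): the founder gets 21 if talks fail, so the investor offers 21 and keeps 79.
Round 2 (the founder proposes): the investor can get 79 next round, worth 0.52 × 79 = 41.08 now. The founder offers 41.08 and keeps 100 − 41.08 = 58.92.
Round 1 (the investor proposes): the founder can get 58.92 next round, worth 0.52 × 58.92 = 30.6384 now; the investor offers that and keeps 69.3616.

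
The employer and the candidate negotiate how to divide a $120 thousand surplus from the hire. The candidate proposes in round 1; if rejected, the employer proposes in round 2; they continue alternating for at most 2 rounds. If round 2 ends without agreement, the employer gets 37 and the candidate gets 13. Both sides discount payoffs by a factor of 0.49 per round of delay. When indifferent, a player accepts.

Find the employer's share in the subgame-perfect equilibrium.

52.43

Round 2 (the employer proposes): the candidate gets 13 if talks fail, so the employer offers 13 and keeps 107.
Round 1 (the candidate proposes): the employer can get 107 next round, worth 0.49 × 107 = 52.43 now. The candidate offers 52.43 and keeps 120 − 52.43 = 67.57.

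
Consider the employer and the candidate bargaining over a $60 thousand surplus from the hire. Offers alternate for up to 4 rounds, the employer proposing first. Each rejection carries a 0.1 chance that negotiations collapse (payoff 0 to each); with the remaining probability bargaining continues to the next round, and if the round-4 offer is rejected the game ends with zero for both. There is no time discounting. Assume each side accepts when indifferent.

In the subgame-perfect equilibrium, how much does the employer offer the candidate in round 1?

49.14

Round 4 (the candidate proposes): the employer will accept anything ≥ 0, so the candidate offers 0 and keeps 60.
Round 3 (the employer proposes): rejecting gives the candidate an expected 0.9 × 60 = 54. The employer offers 54 and keeps 60 − 54 = 6.
Round 2 (the candidate proposes): rejecting gives the employer an expected 0.9 × 6 = 5.4. The candidate offers 5.4 and keeps 60 − 5.4 = 54.6.
Round 1 (the employer proposes): rejecting gives the candidate an expected 0.9 × 54.6 = 49.14; the employer offers that and keeps 10.86.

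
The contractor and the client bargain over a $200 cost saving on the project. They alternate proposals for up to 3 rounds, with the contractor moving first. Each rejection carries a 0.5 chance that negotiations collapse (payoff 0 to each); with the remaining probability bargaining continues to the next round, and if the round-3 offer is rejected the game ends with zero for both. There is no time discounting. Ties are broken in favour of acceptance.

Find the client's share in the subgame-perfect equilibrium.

50

By backward induction:
Round 3 (the contractor proposes): rejection yields 0 for the client; the contractor offers 0 and keeps 200.
Round 2 (the client proposes): rejecting gives the contractor an expected 0.5 × 200 = 100. The client offers 100 and keeps 200 − 100 = 100.
Round 1 (the contractor proposes): rejecting gives the client an expected 0.5 × 100 = 50; the contractor offers that and keeps 150.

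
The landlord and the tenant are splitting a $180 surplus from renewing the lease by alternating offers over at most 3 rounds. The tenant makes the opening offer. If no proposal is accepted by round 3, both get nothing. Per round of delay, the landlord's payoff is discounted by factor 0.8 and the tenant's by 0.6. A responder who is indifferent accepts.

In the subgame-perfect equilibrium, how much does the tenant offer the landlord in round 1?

57.6

Round 3 (the tenant proposes): the landlord will accept anything ≥ 0, so the tenant offers 0 and keeps 180.
Round 2 (the landlord proposes): the tenant can get 180 next round, worth 0.6 × 180 = 108 now; the landlord offers that and keeps 72.
Round 1 (the tenant proposes): the landlord can get 72 next round, worth 0.8 × 72 = 57.6 now; the tenant offers that and keeps 122.4.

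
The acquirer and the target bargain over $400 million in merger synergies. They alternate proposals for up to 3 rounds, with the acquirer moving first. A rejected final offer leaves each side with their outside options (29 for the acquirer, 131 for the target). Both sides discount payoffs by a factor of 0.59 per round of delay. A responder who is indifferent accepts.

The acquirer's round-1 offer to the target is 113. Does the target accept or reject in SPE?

Reject

Round 3 (the acquirer proposes): the target gets 131 if talks fail, so the acquirer offers 131 and keeps 269.
Round 2 (the target proposes): the acquirer can get 269 next round, worth 0.59 × 269 = 158.71 now. The target offers 158.71 and keeps 400 − 158.71 = 241.29.
So by rejecting in round 1, the target gets 241.29 next round, worth 0.59 × 241.29 = 142.3611 now.
Offer 113 < 142.3611, so the target rejects.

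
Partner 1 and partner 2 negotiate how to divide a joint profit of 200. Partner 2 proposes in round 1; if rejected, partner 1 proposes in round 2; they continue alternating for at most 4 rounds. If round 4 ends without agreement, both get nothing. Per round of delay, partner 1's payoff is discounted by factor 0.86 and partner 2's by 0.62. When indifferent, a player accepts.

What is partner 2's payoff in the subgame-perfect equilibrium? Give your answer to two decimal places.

42.93

Round 4 (partner 1 proposes): rejection yields 0 for partner 2; partner 1 offers 0 and keeps 200.
Round 3 (partner 2 proposes): partner 1 can get 200 next round, worth 0.86 × 200 = 172 now, so partner 2 offers 172, keeping 28.
Round 2 (partner 1 proposes): partner 2 can get 28 next round, worth 0.62 × 28 = 17.36 now. Partner 1 offers 17.36 and keeps 200 − 17.36 = 182.64.
Round 1 (partner 2 proposes): partner 1 can get 182.64 next round, worth 0.86 × 182.64 = 157.0704 now. Partner 2 offers 157.0704 and keeps 200 − 157.0704 = 42.9296.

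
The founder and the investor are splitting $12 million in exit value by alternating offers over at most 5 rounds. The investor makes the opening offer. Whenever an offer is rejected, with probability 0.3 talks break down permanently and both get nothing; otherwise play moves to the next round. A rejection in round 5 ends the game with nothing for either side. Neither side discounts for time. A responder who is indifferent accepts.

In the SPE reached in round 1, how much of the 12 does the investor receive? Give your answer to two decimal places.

8.25

Round 5 (the investor proposes): the founder will accept anything ≥ 0, so the investor offers 0 and keeps 12.
Round 4 (the founder proposes): rejecting gives the investor an expected 0.7 × 12 = 8.4; the founder offers that and keeps 3.6.
Round 3 (the investor proposes): rejecting gives the founder an expected 0.7 × 3.6 = 2.52; the investor offers that and keeps 9.48.
Round 2 (the founder proposes): rejecting gives the investor an expected 0.7 × 9.48 = 6.636, so the founder offers 6.636, keeping 5.364.
Round 1 (the investor proposes): rejecting gives the founder an expected 0.7 × 5.364 = 3.7548, so the investor offers 3.7548, keeping 8.2452.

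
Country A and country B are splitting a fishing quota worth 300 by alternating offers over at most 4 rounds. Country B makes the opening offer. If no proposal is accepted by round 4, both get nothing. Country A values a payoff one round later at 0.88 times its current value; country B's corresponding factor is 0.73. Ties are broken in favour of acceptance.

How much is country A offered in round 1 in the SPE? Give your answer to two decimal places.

By backward induction:
Round 4 (country A proposes): country B will accept anything ≥ 0, so country A offers 0 and keeps 300.
Round 3 (country B proposes): country A can get 300 next round, worth 0.88 × 300 = 264 now. Country B offers 264 and keeps 300 − 264 = 36.
Round 2 (country A proposes): country B can get 36 next round, worth 0.73 × 36 = 26.28 now; country A offers that and keeps 273.72.
Round 1 (country B proposes): country A can get 273.72 next round, worth 0.88 × 273.72 = 240.8736 now. Country B offers 240.8736 and keeps 300 − 240.8736 = 59.1264.

240.87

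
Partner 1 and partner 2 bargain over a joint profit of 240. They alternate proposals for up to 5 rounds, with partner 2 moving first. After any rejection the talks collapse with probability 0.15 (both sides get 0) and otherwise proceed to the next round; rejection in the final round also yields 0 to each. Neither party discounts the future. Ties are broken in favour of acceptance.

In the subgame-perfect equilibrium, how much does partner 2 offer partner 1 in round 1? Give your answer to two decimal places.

By backward induction:
Round 5 (partner 2 proposes): rejection yields 0 for partner 1; partner 2 offers 0 and keeps 240.
Round 4 (partner 1 proposes): rejecting gives partner 2 an expected 0.85 × 240 = 204. Partner 1 offers 204 and keeps 240 − 204 = 36.
Round 3 (partner 2 proposes): rejecting gives partner 1 an expected 0.85 × 36 = 30.6; partner 2 offers that and keeps 209.4.
Round 2 (partner 1 proposes): rejecting gives partner 2 an expected 0.85 × 209.4 = 177.99, so partner 1 offers 177.99, keeping 62.01.
Round 1 (partner 2 proposes): rejecting gives partner 1 an expected 0.85 × 62.01 = 52.7085. Partner 2 offers 52.7085 and keeps 240 − 52.7085 = 187.2915.

52.71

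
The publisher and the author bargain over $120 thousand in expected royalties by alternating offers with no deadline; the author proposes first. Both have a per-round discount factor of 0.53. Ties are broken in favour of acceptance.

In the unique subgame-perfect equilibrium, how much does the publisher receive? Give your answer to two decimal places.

In a stationary SPE each proposer offers the other exactly their discounted continuation value.
If the author keeps x when proposing and the publisher keeps y when proposing, then x = 120 − 0.53y and y = 120 − 0.53x.
Solving: x = 120(1 − 0.53) / (1 − 0.53·0.53) = 56.4 / 0.7191 ≈ 78.4314.
The publisher gets 120 − 78.4314 ≈ 41.5686.

41.57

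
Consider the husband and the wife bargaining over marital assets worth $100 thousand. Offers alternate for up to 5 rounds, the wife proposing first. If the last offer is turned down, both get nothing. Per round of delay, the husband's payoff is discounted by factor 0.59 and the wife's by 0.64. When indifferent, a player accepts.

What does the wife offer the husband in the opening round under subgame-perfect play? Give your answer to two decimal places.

29.26

Round 5 (the wife proposes): the husband will accept anything ≥ 0, so the wife offers 0 and keeps 100.
Round 4 (the husband proposes): the wife can get 100 next round, worth 0.64 × 100 = 64 now; the husband offers that and keeps 36.
Round 3 (the wife proposes): the husband can get 36 next round, worth 0.59 × 36 = 21.24 now, so the wife offers 21.24, keeping 78.76.
Round 2 (the husband proposes): the wife can get 78.76 next round, worth 0.64 × 78.76 = 50.4064 now. The husband offers 50.4064 and keeps 100 − 50.4064 = 49.5936.
Round 1 (the wife proposes): the husband can get 49.5936 next round, worth 0.59 × 49.5936 = 29.260224 now, so the wife offers 29.260224, keeping 70.739776.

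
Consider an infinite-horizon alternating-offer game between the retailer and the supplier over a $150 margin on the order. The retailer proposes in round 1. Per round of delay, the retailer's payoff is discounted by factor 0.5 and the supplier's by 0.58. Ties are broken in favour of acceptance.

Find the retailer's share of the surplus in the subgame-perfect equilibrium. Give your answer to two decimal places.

Let x be the retailer's share when the retailer proposes and y be the supplier's share when the supplier proposes.
The supplier accepts iff offered ≥ 0.58·y, so x = 150 − 0.58y. Symmetrically y = 150 − 0.5x.
Substituting: x = 150 − 0.58(150 − 0.5x), giving x(1 − 0.5·0.58) = 150(1 − 0.58).
So x = 150 × 0.42 / 0.71 ≈ 88.7324, and the supplier receives 150 − x ≈ 61.2676.

88.73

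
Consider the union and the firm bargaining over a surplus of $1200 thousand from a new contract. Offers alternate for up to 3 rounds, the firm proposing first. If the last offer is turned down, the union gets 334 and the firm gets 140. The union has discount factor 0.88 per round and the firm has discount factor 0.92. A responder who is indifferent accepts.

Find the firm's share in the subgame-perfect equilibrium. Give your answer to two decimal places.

Solve by backward induction from round 3.
Round 3 (the firm proposes): the union gets 334 if talks fail, so the firm offers 334 and keeps 866.
Round 2 (the union proposes): the firm can get 866 next round, worth 0.92 × 866 = 796.72 now. The union offers 796.72 and keeps 1200 − 796.72 = 403.28.
Round 1 (the firm proposes): the union can get 403.28 next round, worth 0.88 × 403.28 = 354.8864 now. The firm offers 354.8864 and keeps 1200 − 354.8864 = 845.1136.

845.11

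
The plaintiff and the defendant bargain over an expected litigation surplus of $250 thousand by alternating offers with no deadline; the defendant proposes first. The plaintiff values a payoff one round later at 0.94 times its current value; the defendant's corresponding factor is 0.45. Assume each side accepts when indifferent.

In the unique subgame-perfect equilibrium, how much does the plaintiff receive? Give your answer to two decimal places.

When the defendant proposes, the plaintiff accepts any offer worth at least 0.94 times what the plaintiff would get by proposing next round; and vice versa.
This gives x = 250 − 0.94y and y = 250 − 0.45x, where x and y are each side's share when it proposes.
Hence (1 − 0.94·0.45)x = 250(1 − 0.94), i.e. 0.577·x = 15.
x ≈ 25.9965; the plaintiff's share is 250 − x ≈ 224.0035.

224.00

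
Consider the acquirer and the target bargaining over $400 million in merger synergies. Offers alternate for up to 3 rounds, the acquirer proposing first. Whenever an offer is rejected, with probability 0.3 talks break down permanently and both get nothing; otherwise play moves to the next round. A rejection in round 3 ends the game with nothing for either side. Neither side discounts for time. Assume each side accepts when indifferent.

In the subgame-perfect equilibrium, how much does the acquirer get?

By backward induction:
Round 3 (the acquirer proposes): rejection yields 0 for the target; the acquirer offers 0 and keeps 400.
Round 2 (the target proposes): rejecting gives the acquirer an expected 0.7 × 400 = 280. The target offers 280 and keeps 400 − 280 = 120.
Round 1 (the acquirer proposes): rejecting gives the target an expected 0.7 × 120 = 84. The acquirer offers 84 and keeps 400 − 84 = 316.

316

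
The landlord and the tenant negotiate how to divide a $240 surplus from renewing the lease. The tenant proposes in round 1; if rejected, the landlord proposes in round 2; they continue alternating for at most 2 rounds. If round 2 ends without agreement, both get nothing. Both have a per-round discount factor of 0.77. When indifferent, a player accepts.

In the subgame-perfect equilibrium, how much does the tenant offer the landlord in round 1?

184.8

Round 2 (the landlord proposes): the tenant will accept anything ≥ 0, so the landlord offers 0 and keeps 240.
Round 1 (the tenant proposes): the landlord can get 240 next round, worth 0.77 × 240 = 184.8 now; the tenant offers that and keeps 55.2.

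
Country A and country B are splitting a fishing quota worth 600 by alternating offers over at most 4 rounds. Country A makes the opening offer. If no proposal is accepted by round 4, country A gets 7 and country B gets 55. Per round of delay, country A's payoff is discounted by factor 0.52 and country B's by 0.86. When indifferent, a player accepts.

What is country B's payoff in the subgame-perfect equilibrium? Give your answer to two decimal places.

475.74

Round 4 (country B proposes): country A gets 7 if talks fail, so country B offers 7 and keeps 593.
Round 3 (country A proposes): country B can get 593 next round, worth 0.86 × 593 = 509.98 now, so country A offers 509.98, keeping 90.02.
Round 2 (country B proposes): country A can get 90.02 next round, worth 0.52 × 90.02 = 46.8104 now, so country B offers 46.8104, keeping 553.1896.
Round 1 (country A proposes): country B can get 553.1896 next round, worth 0.86 × 553.1896 = 475.743056 now, so country A offers 475.743056, keeping 124.256944.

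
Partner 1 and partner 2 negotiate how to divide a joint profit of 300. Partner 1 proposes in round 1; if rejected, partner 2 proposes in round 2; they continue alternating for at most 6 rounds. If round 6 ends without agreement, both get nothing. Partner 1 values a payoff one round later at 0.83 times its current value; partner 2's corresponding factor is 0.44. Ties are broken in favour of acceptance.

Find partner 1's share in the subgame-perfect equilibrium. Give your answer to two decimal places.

251.76

By backward induction:
Round 6 (partner 2 proposes): partner 1 will accept anything ≥ 0, so partner 2 offers 0 and keeps 300.
Round 5 (partner 1 proposes): partner 2 can get 300 next round, worth 0.44 × 300 = 132 now. Partner 1 offers 132 and keeps 300 − 132 = 168.
Round 4 (partner 2 proposes): partner 1 can get 168 next round, worth 0.83 × 168 = 139.44 now. Partner 2 offers 139.44 and keeps 300 − 139.44 = 160.56.
Round 3 (partner 1 proposes): partner 2 can get 160.56 next round, worth 0.44 × 160.56 = 70.6464 now; partner 1 offers that and keeps 229.3536.
Round 2 (partner 2 proposes): partner 1 can get 229.3536 next round, worth 0.83 × 229.3536 = 190.363488 now, so partner 2 offers 190.363488, keeping 109.636512.
Round 1 (partner 1 proposes): partner 2 can get 109.636512 next round, worth 0.44 × 109.636512 = 48.24006528 now, so partner 1 offers 48.24006528, keeping 251.75993472.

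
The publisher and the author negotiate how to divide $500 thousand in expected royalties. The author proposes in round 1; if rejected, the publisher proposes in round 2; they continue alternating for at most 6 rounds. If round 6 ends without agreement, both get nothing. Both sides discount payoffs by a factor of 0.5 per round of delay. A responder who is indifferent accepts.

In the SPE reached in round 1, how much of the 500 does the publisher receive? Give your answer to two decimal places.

171.88

Round 6 (the publisher proposes): rejection yields 0 for the author; the publisher offers 0 and keeps 500.
Round 5 (the author proposes): the publisher can get 500 next round, worth 0.5 × 500 = 250 now. The author offers 250 and keeps 500 − 250 = 250.
Round 4 (the publisher proposes): the author can get 250 next round, worth 0.5 × 250 = 125 now, so the publisher offers 125, keeping 375.
Round 3 (the author proposes): the publisher can get 375 next round, worth 0.5 × 375 = 187.5 now, so the author offers 187.5, keeping 312.5.
Round 2 (the publisher proposes): the author can get 312.5 next round, worth 0.5 × 312.5 = 156.25 now, so the publisher offers 156.25, keeping 343.75.
Round 1 (the author proposes): the publisher can get 343.75 next round, worth 0.5 × 343.75 = 171.875 now. The author offers 171.875 and keeps 500 − 171.875 = 328.125.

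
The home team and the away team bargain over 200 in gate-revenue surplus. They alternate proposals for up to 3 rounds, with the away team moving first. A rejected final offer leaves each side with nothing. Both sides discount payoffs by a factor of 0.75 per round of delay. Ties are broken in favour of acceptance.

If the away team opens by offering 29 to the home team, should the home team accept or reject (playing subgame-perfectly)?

Reject

Round 3 (the away team proposes): the home team will accept anything ≥ 0, so the away team offers 0 and keeps 200.
Round 2 (the home team proposes): the away team can get 200 next round, worth 0.75 × 200 = 150 now; the home team offers that and keeps 50.
So by rejecting in round 1, the home team gets 50 next round, worth 0.75 × 50 = 37.5 now.
Offer 29 < 37.5, so the home team rejects.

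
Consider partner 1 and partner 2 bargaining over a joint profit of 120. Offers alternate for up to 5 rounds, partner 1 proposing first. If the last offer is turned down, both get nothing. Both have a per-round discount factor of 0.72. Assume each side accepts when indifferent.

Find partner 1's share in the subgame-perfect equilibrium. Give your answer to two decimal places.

83.27

Round 5 (partner 1 proposes): rejection yields 0 for partner 2; partner 1 offers 0 and keeps 120.
Round 4 (partner 2 proposes): partner 1 can get 120 next round, worth 0.72 × 120 = 86.4 now. Partner 2 offers 86.4 and keeps 120 − 86.4 = 33.6.
Round 3 (partner 1 proposes): partner 2 can get 33.6 next round, worth 0.72 × 33.6 = 24.192 now. Partner 1 offers 24.192 and keeps 120 − 24.192 = 95.808.
Round 2 (partner 2 proposes): partner 1 can get 95.808 next round, worth 0.72 × 95.808 = 68.98176 now. Partner 2 offers 68.98176 and keeps 120 − 68.98176 = 51.01824.
Round 1 (partner 1 proposes): partner 2 can get 51.01824 next round, worth 0.72 × 51.01824 = 36.7331328 now; partner 1 offers that and keeps 83.2668672.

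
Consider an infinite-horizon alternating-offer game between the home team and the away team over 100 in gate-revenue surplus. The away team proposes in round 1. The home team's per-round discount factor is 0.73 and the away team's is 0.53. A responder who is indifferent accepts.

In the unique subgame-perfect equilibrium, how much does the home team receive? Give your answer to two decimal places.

55.96

In a stationary SPE each proposer offers the other exactly their discounted continuation value.
If the away team keeps x when proposing and the home team keeps y when proposing, then x = 100 − 0.73y and y = 100 − 0.53x.
Solving: x = 100(1 − 0.73) / (1 − 0.53·0.73) = 27 / 0.6131 ≈ 44.0385.
The home team gets 100 − 44.0385 ≈ 55.9615.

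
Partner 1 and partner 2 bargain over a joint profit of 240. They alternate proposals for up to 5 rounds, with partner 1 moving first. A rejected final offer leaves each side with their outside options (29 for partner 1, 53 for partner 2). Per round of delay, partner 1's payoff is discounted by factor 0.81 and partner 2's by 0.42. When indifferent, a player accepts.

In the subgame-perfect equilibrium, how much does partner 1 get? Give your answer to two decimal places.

Round 5 (partner 1 proposes): partner 2 gets 53 if talks fail, so partner 1 offers 53 and keeps 187.
Round 4 (partner 2 proposes): partner 1 can get 187 next round, worth 0.81 × 187 = 151.47 now; partner 2 offers that and keeps 88.53.
Round 3 (partner 1 proposes): partner 2 can get 88.53 next round, worth 0.42 × 88.53 = 37.1826 now. Partner 1 offers 37.1826 and keeps 240 − 37.1826 = 202.8174.
Round 2 (partner 2 proposes): partner 1 can get 202.8174 next round, worth 0.81 × 202.8174 = 164.282094 now; partner 2 offers that and keeps 75.717906.
Round 1 (partner 1 proposes): partner 2 can get 75.717906 next round, worth 0.42 × 75.717906 = 31.80152052 now. Partner 1 offers 31.80152052 and keeps 240 − 31.80152052 = 208.19847948.

208.20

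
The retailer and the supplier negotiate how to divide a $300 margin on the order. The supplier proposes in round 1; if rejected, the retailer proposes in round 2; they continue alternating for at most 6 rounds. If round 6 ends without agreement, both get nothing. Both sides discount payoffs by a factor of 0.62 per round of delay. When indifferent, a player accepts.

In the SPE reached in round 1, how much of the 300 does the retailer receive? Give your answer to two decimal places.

By backward induction:
Round 6 (the retailer proposes): rejection yields 0 for the supplier; the retailer offers 0 and keeps 300.
Round 5 (the supplier proposes): the retailer can get 300 next round, worth 0.62 × 300 = 186 now; the supplier offers that and keeps 114.
Round 4 (the retailer proposes): the supplier can get 114 next round, worth 0.62 × 114 = 70.68 now; the retailer offers that and keeps 229.32.
Round 3 (the supplier proposes): the retailer can get 229.32 next round, worth 0.62 × 229.32 = 142.1784 now, so the supplier offers 142.1784, keeping 157.8216.
Round 2 (the retailer proposes): the supplier can get 157.8216 next round, worth 0.62 × 157.8216 = 97.849392 now, so the retailer offers 97.849392, keeping 202.150608.
Round 1 (the supplier proposes): the retailer can get 202.150608 next round, worth 0.62 × 202.150608 = 125.33337696 now, so the supplier offers 125.33337696, keeping 174.66662304.

125.33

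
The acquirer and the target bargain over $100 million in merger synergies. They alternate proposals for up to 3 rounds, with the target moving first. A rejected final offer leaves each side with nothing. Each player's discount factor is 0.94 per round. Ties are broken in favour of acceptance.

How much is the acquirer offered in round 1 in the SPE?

5.64

Round 3 (the target proposes): the acquirer will accept anything ≥ 0, so the target offers 0 and keeps 100.
Round 2 (the acquirer proposes): the target can get 100 next round, worth 0.94 × 100 = 94 now. The acquirer offers 94 and keeps 100 − 94 = 6.
Round 1 (the target proposes): the acquirer can get 6 next round, worth 0.94 × 6 = 5.64 now. The target offers 5.64 and keeps 100 − 5.64 = 94.36.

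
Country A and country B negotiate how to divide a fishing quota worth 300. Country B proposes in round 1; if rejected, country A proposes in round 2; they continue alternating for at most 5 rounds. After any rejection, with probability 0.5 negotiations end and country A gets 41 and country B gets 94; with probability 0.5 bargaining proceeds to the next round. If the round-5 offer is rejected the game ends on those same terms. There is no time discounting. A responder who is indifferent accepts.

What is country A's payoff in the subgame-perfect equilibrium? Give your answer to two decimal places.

92.56

Round 5 (country B proposes): country A gets 41 if talks fail, so country B offers 41 and keeps 259.
Round 4 (country A proposes): rejecting gives country B an expected 0.5 × 259 + 0.5 × 94 = 176.5; country A offers that and keeps 123.5.
Round 3 (country B proposes): rejecting gives country A an expected 0.5 × 123.5 + 0.5 × 41 = 82.25; country B offers that and keeps 217.75.
Round 2 (country A proposes): rejecting gives country B an expected 0.5 × 217.75 + 0.5 × 94 = 155.875; country A offers that and keeps 144.125.
Round 1 (country B proposes): rejecting gives country A an expected 0.5 × 144.125 + 0.5 × 41 = 92.5625; country B offers that and keeps 207.4375.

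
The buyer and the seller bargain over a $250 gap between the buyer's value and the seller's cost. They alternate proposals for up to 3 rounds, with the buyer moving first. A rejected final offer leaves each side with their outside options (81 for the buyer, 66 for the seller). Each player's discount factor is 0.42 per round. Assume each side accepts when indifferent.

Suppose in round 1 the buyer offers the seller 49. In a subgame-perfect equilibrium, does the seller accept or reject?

Reject

Work out the seller's continuation value if the offer is rejected.
Round 3 (the buyer proposes): the seller gets 66 if talks fail, so the buyer offers 66 and keeps 184.
Round 2 (the seller proposes): the buyer can get 184 next round, worth 0.42 × 184 = 77.28 now; the seller offers that and keeps 172.72.
So by rejecting in round 1, the seller gets 172.72 next round, worth 0.42 × 172.72 = 72.5424 now.
Offer 49 < 72.5424, so the seller rejects.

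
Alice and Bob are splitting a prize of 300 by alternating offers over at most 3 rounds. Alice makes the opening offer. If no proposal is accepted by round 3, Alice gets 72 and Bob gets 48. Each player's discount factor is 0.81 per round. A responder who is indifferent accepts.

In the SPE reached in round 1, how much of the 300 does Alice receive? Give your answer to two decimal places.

222.34

By backward induction:
Round 3 (Alice proposes): Bob gets 48 if talks fail, so Alice offers 48 and keeps 252.
Round 2 (Bob proposes): Alice can get 252 next round, worth 0.81 × 252 = 204.12 now; Bob offers that and keeps 95.88.
Round 1 (Alice proposes): Bob can get 95.88 next round, worth 0.81 × 95.88 = 77.6628 now. Alice offers 77.6628 and keeps 300 − 77.6628 = 222.3372.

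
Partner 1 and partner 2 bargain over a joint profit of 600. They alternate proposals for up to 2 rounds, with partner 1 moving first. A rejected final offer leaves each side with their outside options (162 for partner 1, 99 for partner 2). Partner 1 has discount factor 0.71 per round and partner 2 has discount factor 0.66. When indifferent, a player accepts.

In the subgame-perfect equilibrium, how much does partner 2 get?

289.08

Round 2 (partner 2 proposes): partner 1 gets 162 if talks fail, so partner 2 offers 162 and keeps 438.
Round 1 (partner 1 proposes): partner 2 can get 438 next round, worth 0.66 × 438 = 289.08 now, so partner 1 offers 289.08, keeping 310.92.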